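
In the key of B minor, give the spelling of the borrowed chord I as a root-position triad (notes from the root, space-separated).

B D# F#

I is built on scale degree 1, which is B in both B minor and its parallel. Building the major chord from the parallel major on B: B–D#–F#.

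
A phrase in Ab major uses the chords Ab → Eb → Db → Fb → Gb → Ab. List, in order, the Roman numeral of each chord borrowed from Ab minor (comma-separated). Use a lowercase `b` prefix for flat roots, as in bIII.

bVI, bVII

In Ab major the diatonic chords are Ab, Bbm, Cm, Db, Eb, Fm, Gdim. Ab, Eb and Db are all diatonic. But Fb (Fb–Ab–Cb) is foreign: the diatonic vi on degree 6 is Fm, whereas Fb comes from Ab minor. It is labeled bVI. Gb (Gb–Bb–Db) doesn't fit — on degree 7 Ab major would have Gdim (vii°). Gb is the degree-7 chord of Ab minor, so it is the borrowed bVII.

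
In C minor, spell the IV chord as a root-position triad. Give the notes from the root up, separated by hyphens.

IV is built on scale degree 4, which is F in both C minor and its parallel. Building the major chord from the parallel major on F: F–A–C.

F-A-C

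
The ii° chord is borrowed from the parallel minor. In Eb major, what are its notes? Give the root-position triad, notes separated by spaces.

F Ab Cb

The root, F, is scale degree 2 — the same note in Eb major and Eb minor; only the chord quality changes. In Eb minor the chord on F is F–Ab–Cb.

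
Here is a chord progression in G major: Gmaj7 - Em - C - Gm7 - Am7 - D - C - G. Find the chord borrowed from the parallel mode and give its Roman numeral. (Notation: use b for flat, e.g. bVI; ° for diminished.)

The diatonic triads in G major are G, Am, Bm, C, D, Em, F#dim. Gmaj7, Em, C, Am7, D and G all belong to that set. But Gm7 (G–Bb–D–F) is foreign: the diatonic I on degree 1 is G, whereas Gm7 comes from G minor. It is labeled i7.

i7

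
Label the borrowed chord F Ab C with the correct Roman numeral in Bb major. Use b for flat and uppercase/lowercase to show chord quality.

v

F is scale degree 5 in Bb major. The diatonic chord on degree 5 would be F (V), but F–Ab–C is the minor chord from Bb minor. As a borrowed chord it is labeled v.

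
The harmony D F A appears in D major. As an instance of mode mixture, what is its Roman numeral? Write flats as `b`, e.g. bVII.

The root D is the diatonic 1st degree of D major; the borrowing shows in the chord quality. Diatonically D major has D (I) on that degree; D–F–A is instead the minor chord native to D minor, so it takes the label i.

i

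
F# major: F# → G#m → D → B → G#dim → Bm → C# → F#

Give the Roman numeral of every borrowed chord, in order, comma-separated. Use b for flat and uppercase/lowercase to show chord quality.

bVI, ii°, iv

In F# major the diatonic chords are F#, G#m, A#m, B, C#, D#m, E#dim. F#, G#m, B and C# are all diatonic. D (D–F#–A) doesn't fit — on degree 6 F# major would have D#m (vi). D is the degree-6 chord of F# minor, so it is the borrowed bVI. But G#dim (G#–B–D) is foreign: the diatonic ii on degree 2 is G#m, whereas G#dim comes from F# minor. It is labeled ii°. Bm (B–D–F#) is not: scale degree 4 in F# major carries B (IV). In F# minor the chord on that degree is Bm, so here it functions as iv, borrowed from the parallel minor.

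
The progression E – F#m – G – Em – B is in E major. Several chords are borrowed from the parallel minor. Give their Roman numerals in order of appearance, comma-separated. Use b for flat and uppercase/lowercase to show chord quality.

In E major the diatonic chords are E, F#m, G#m, A, B, C#m, D#dim. Of the given chords, E, F#m and B are diatonic. G (G–B–D) is not: scale degree 3 in E major carries G#m (iii). In E minor the chord on that degree is G, so here it functions as bIII, borrowed from the parallel minor. But Em (E–G–B) is foreign: the diatonic I on degree 1 is E, whereas Em comes from E minor. It is labeled i.

bIII, i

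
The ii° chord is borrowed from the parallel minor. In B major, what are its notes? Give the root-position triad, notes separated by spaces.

C# E G

ii° is built on scale degree 2, which is C# in both B major and its parallel. Building the diminished chord from the parallel minor on C#: C#–E–G.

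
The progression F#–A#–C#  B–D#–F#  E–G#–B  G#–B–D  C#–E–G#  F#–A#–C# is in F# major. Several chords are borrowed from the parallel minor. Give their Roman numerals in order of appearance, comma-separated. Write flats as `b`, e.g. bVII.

The diatonic triads in F# major are F#, G#m, A#m, B, C#, D#m, E#dim. F#–A#–C# = F# and B–D#–F# = B are both diatonic. But E–G#–B is foreign: the diatonic vii° on degree 7 is E#dim, whereas E comes from F# minor. It is labeled bVII. But G#–B–D is foreign: the diatonic ii on degree 2 is G#m, whereas G#dim comes from F# minor. It is labeled ii°. But C#–E–G# is foreign: the diatonic V on degree 5 is C#, whereas C#m comes from F# minor. It is labeled v.

bVII, ii°, v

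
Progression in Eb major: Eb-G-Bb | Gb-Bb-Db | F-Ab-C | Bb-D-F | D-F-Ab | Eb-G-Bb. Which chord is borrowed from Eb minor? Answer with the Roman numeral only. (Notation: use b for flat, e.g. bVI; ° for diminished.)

bIII

In Eb major the diatonic chords are Eb, Fm, Gm, Ab, Bb, Cm, Ddim. Eb–G–Bb = Eb, F–Ab–C = Fm, Bb–D–F = Bb and D–F–Ab = Ddim all belong to that set. Gb–Bb–Db is not: scale degree 3 in Eb major carries Gm (iii). In Eb minor the chord on that degree is Gb, so here it functions as bIII, borrowed from the parallel minor.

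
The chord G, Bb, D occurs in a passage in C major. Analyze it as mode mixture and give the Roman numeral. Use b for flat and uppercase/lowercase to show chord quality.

The root G is the diatonic 5th degree of C major; the borrowing shows in the chord quality. G–Bb–D is a minor chord — the form found in C minor, not the diatonic V (G). Borrowed into C major it is written v.

v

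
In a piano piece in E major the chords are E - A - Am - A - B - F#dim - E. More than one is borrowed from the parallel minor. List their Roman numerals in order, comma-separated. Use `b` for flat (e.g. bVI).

E major has the diatonic set E, F#m, G#m, A, B, C#m, D#dim. E, A and B all belong to that set. Am (A–C–E) doesn't fit — on degree 4 E major would have A (IV). Am is the degree-4 chord of E minor, so it is the borrowed iv. But F#dim (F#–A–C) is foreign: the diatonic ii on degree 2 is F#m, whereas F#dim comes from E minor. It is labeled ii°.

iv, ii°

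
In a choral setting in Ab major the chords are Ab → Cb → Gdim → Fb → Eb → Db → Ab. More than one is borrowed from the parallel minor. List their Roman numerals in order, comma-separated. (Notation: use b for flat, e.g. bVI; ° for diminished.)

The diatonic triads in Ab major are Ab, Bbm, Cm, Db, Eb, Fm, Gdim. Ab, Gdim, Eb and Db all belong to that set. But Cb (Cb–Eb–Gb) is foreign: the diatonic iii on degree 3 is Cm, whereas Cb comes from Ab minor. It is labeled bIII. But Fb (Fb–Ab–Cb) is foreign: the diatonic vi on degree 6 is Fm, whereas Fb comes from Ab minor. It is labeled bVI.

bIII, bVI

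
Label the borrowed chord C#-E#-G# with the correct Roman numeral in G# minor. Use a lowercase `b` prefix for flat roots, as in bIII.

IV

C# is scale degree 4 in G# minor. C#–E#–G# is a major chord — the form found in G# major, not the diatonic iv (C#m). Borrowed into G# minor it is written IV.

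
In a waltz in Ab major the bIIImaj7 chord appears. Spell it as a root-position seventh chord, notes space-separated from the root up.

Cb Eb Gb Bb

Scale degree 3 in Ab major is C. bIIImaj7 uses the lowered form, Cb, taken from Ab minor. In Ab minor the chord on Cb is Cb–Eb–Gb–Bb.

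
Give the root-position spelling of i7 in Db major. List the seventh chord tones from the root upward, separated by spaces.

i7 is built on scale degree 1, which is Db in both Db major and its parallel. Stacking thirds in Db minor on Db gives Db–Fb–Ab–Cb.

Db Fb Ab Cb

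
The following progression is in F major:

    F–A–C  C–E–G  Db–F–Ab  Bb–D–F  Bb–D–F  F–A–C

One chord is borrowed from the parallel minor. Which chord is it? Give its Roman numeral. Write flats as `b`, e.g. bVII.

bVI

The diatonic triads in F major are F, Gm, Am, Bb, C, Dm, Edim. Of the given chords, F–A–C = F, C–E–G = C and Bb–D–F = Bb are diatonic. Db–F–Ab is not: scale degree 6 in F major carries Dm (vi). In F minor the chord on that degree is Db, so here it functions as bVI, borrowed from the parallel minor.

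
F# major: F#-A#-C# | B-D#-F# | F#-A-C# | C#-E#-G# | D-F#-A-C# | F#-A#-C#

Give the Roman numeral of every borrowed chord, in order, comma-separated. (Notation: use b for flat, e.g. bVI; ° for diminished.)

In F# major the diatonic chords are F#, G#m, A#m, B, C#, D#m, E#dim. F#–A#–C# = F#, B–D#–F# = B and C#–E#–G# = C# all belong to that set. F#–A–C# is not: scale degree 1 in F# major carries F# (I). In F# minor the chord on that degree is F#m, so here it functions as i, borrowed from the parallel minor. D–F#–A–C# is not: scale degree 6 in F# major carries D#m (vi). In F# minor the chord on that degree is Dmaj7, so here it functions as bVImaj7, borrowed from the parallel minor.

i, bVImaj7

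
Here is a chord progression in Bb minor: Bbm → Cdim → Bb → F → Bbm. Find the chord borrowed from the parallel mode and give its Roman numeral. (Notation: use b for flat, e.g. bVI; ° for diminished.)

I

The diatonic triads in Bb minor (with V from harmonic minor) are Bbm, Cdim, Db, Ebm, F, Gb, Ab. Of the given chords, Bbm, Cdim and F are diatonic. Bb (Bb–D–F) doesn't fit — on degree 1 Bb minor would have Bbm (i). Bb is the degree-1 chord of Bb major, so it is the borrowed I.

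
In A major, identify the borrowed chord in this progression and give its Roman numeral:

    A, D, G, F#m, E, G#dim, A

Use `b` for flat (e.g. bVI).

bVII

A major has the diatonic set A, Bm, C#m, D, E, F#m, G#dim. A, D, F#m, E and G#dim all belong to that set. G (G–B–D) is not: scale degree 7 in A major carries G#dim (vii°). In A minor the chord on that degree is G, so here it functions as bVII, borrowed from the parallel minor.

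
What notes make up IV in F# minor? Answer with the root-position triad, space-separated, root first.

B D# F#

The root, B, is scale degree 4 — the same note in F# minor and F# major; only the chord quality changes. Building the major chord from the parallel major on B: B–D#–F#.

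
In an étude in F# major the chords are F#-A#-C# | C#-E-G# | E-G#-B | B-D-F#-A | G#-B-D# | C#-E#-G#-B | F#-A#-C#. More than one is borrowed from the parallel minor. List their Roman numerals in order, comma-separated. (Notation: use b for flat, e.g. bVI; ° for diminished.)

v, bVII, iv7

F# major has the diatonic set F#, G#m, A#m, B, C#, D#m, E#dim. F#–A#–C# = F#, G#–B–D# = G#m and C#–E#–G#–B = C#7 all belong to that set. C#–E–G# is not: scale degree 5 in F# major carries C# (V). In F# minor the chord on that degree is C#m, so here it functions as v, borrowed from the parallel minor. E–G#–B doesn't fit — on degree 7 F# major would have E#dim (vii°). E is the degree-7 chord of F# minor, so it is the borrowed bVII. B–D–F#–A is not: scale degree 4 in F# major carries B (IV). In F# minor the chord on that degree is Bm7, so here it functions as iv7, borrowed from the parallel minor.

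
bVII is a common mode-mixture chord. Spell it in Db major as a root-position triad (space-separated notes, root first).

Cb Eb Gb

Scale degree 7 in Db major is C. bVII uses the lowered form, Cb, taken from Db minor. In Db minor the chord on Cb is Cb–Eb–Gb.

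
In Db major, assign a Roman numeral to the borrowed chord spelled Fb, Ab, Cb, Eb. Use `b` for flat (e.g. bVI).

bIIImaj7

The root Fb is the lowered 3rd scale degree — diatonically Db major has F there. Fb–Ab–Cb–Eb is a major-seventh chord — the form found in Db minor, not the diatonic iii (Fm). Borrowed into Db major it is written bIIImaj7.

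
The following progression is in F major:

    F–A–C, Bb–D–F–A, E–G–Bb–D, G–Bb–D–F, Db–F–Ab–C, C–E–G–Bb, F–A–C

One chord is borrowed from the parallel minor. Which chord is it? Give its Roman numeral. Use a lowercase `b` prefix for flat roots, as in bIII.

In F major the diatonic chords are F, Gm, Am, Bb, C, Dm, Edim. Of the given chords, F–A–C = F, Bb–D–F–A = Bbmaj7, E–G–Bb–D = Em7b5, G–Bb–D–F = Gm7 and C–E–G–Bb = C7 are diatonic. Db–F–Ab–C doesn't fit — on degree 6 F major would have Dm (vi). Dbmaj7 is the degree-6 chord of F minor, so it is the borrowed bVImaj7.

bVImaj7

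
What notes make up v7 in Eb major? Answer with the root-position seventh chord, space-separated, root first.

Bb Db F Ab

v7 is built on scale degree 5, which is Bb in both Eb major and its parallel. Building the minor-seventh chord from the parallel minor on Bb: Bb–Db–F–Ab.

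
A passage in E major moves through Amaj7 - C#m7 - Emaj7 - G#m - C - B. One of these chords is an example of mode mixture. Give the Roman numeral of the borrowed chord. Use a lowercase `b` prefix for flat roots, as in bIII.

In E major the diatonic chords are E, F#m, G#m, A, B, C#m, D#dim. Amaj7, C#m7, Emaj7, G#m and B all belong to that set. C (C–E–G) doesn't fit — on degree 6 E major would have C#m (vi). C is the degree-6 chord of E minor, so it is the borrowed bVI.

bVI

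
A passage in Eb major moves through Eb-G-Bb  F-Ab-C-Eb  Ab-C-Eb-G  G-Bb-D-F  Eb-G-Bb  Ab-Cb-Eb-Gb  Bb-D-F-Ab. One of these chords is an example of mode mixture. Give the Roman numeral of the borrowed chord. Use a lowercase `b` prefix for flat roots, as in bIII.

In Eb major the diatonic chords are Eb, Fm, Gm, Ab, Bb, Cm, Ddim. Eb–G–Bb = Eb, F–Ab–C–Eb = Fm7, Ab–C–Eb–G = Abmaj7, G–Bb–D–F = Gm7 and Bb–D–F–Ab = Bb7 are all diatonic. Ab–Cb–Eb–Gb is not: scale degree 4 in Eb major carries Ab (IV). In Eb minor the chord on that degree is Abm7, so here it functions as iv7, borrowed from the parallel minor.

iv7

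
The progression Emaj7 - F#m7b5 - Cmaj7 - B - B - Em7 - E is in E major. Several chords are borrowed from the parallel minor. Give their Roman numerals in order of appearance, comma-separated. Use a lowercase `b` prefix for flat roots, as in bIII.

iiø7, bVImaj7, i7

In E major the diatonic chords are E, F#m, G#m, A, B, C#m, D#dim. Emaj7, B and E all belong to that set. But F#m7b5 (F#–A–C–E) is foreign: the diatonic ii on degree 2 is F#m, whereas F#m7b5 comes from E minor. It is labeled iiø7. Cmaj7 (C–E–G–B) is not: scale degree 6 in E major carries C#m (vi). In E minor the chord on that degree is Cmaj7, so here it functions as bVImaj7, borrowed from the parallel minor. Em7 (E–G–B–D) is not: scale degree 1 in E major carries E (I). In E minor the chord on that degree is Em7, so here it functions as i7, borrowed from the parallel minor.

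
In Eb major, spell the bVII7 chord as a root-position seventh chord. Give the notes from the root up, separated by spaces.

The root of bVII7 is the lowered 7th degree: D becomes Db. In Eb minor the chord on Db is Db–F–Ab–Cb.

Db F Ab Cb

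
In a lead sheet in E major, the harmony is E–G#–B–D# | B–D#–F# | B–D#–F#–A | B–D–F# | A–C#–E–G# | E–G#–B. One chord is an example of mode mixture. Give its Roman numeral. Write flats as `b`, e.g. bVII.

v

In E major the diatonic chords are E, F#m, G#m, A, B, C#m, D#dim. Of the given chords, E–G#–B–D# = Emaj7, B–D#–F# = B, B–D#–F#–A = B7, A–C#–E–G# = Amaj7 and E–G#–B = E are diatonic. But B–D–F# is foreign: the diatonic V on degree 5 is B, whereas Bm comes from E minor. It is labeled v.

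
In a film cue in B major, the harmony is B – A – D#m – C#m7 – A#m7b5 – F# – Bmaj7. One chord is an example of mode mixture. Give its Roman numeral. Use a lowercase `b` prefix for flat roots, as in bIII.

bVII

B major has the diatonic set B, C#m, D#m, E, F#, G#m, A#dim. B, D#m, C#m7, A#m7b5, F# and Bmaj7 all belong to that set. A (A–C#–E) is not: scale degree 7 in B major carries A#dim (vii°). In B minor the chord on that degree is A, so here it functions as bVII, borrowed from the parallel minor.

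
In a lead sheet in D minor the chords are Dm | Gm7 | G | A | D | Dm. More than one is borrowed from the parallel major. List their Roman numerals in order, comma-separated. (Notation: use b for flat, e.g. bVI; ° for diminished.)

IV, I

The diatonic triads in D minor (with V from harmonic minor) are Dm, Edim, F, Gm, A, Bb, C. Dm, Gm7 and A are all diatonic. G (G–B–D) doesn't fit — on degree 4 D minor would have Gm (iv). G is the degree-4 chord of D major, so it is the borrowed IV. But D (D–F#–A) is foreign: the diatonic i on degree 1 is Dm, whereas D comes from D major. It is labeled I.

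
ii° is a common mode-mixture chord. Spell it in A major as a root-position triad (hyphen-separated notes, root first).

ii° is built on scale degree 2, which is B in both A major and its parallel. In A minor the chord on B is B–D–F.

B-D-F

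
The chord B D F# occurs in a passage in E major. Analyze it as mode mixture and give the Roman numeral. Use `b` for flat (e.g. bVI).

v

The root B is the diatonic 5th degree of E major; the borrowing shows in the chord quality. B–D–F# is a minor chord — the form found in E minor, not the diatonic V (B). Borrowed into E major it is written v.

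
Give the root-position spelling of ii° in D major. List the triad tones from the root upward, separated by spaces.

E G Bb

ii° is built on scale degree 2, which is E in both D major and its parallel. In D minor the chord on E is E–G–Bb.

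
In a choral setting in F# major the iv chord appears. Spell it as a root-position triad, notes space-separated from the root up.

The root, B, is scale degree 4 — the same note in F# major and F# minor; only the chord quality changes. In F# minor the chord on B is B–D–F#.

B D F#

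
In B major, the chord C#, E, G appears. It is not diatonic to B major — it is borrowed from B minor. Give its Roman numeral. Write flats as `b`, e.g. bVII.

ii°

C# is scale degree 2 in B major. C#–E–G is a diminished chord — the form found in B minor, not the diatonic ii (C#m). Borrowed into B major it is written ii°.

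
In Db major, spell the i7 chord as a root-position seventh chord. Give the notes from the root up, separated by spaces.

i7 is built on scale degree 1, which is Db in both Db major and its parallel. Building the minor-seventh chord from the parallel minor on Db: Db–Fb–Ab–Cb.

Db Fb Ab Cb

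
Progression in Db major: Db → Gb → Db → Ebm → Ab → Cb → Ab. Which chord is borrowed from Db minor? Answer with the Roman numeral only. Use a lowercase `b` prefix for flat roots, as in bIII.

bVII

Db major has the diatonic set Db, Ebm, Fm, Gb, Ab, Bbm, Cdim. Db, Gb, Ebm and Ab are all diatonic. But Cb (Cb–Eb–Gb) is foreign: the diatonic vii° on degree 7 is Cdim, whereas Cb comes from Db minor. It is labeled bVII.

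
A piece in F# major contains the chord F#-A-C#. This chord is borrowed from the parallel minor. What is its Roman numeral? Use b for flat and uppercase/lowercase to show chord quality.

F# is scale degree 1 in F# major. The diatonic chord on degree 1 would be F# (I), but F#–A–C# is the minor chord from F# minor. As a borrowed chord it is labeled i.

i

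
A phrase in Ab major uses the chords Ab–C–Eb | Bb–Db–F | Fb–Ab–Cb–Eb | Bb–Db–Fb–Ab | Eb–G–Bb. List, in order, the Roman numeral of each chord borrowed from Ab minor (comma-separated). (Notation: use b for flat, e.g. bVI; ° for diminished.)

Ab major has the diatonic set Ab, Bbm, Cm, Db, Eb, Fm, Gdim. Ab–C–Eb = Ab, Bb–Db–F = Bbm and Eb–G–Bb = Eb are all diatonic. But Fb–Ab–Cb–Eb is foreign: the diatonic vi on degree 6 is Fm, whereas Fbmaj7 comes from Ab minor. It is labeled bVImaj7. But Bb–Db–Fb–Ab is foreign: the diatonic ii on degree 2 is Bbm, whereas Bbm7b5 comes from Ab minor. It is labeled iiø7.

bVImaj7, iiø7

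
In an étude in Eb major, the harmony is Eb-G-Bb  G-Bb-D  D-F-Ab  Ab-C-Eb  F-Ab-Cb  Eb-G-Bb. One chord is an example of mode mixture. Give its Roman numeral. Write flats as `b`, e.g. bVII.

In Eb major the diatonic chords are Eb, Fm, Gm, Ab, Bb, Cm, Ddim. Eb–G–Bb = Eb, G–Bb–D = Gm, D–F–Ab = Ddim and Ab–C–Eb = Ab all belong to that set. But F–Ab–Cb is foreign: the diatonic ii on degree 2 is Fm, whereas Fdim comes from Eb minor. It is labeled ii°.

ii°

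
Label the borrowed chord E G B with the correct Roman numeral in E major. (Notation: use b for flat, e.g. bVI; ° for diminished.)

i

The root E is the diatonic 1st degree of E major; the borrowing shows in the chord quality. Diatonically E major has E (I) on that degree; E–G–B is instead the minor chord native to E minor, so it takes the label i.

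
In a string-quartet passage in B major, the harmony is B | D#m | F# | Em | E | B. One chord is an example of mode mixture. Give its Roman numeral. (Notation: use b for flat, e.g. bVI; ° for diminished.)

B major has the diatonic set B, C#m, D#m, E, F#, G#m, A#dim. B, D#m, F# and E are all diatonic. Em (E–G–B) doesn't fit — on degree 4 B major would have E (IV). Em is the degree-4 chord of B minor, so it is the borrowed iv.

iv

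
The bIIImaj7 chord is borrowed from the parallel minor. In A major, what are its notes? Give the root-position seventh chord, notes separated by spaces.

The root of bIIImaj7 is the lowered 3rd degree: C# becomes C. In A minor the chord on C is C–E–G–B.

C E G B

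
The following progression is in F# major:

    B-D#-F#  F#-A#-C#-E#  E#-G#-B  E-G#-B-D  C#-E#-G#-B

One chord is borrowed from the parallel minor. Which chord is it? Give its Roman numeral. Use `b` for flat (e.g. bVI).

F# major has the diatonic set F#, G#m, A#m, B, C#, D#m, E#dim. B–D#–F# = B, F#–A#–C#–E# = F#maj7, E#–G#–B = E#dim and C#–E#–G#–B = C#7 are all diatonic. E–G#–B–D doesn't fit — on degree 7 F# major would have E#dim (vii°). E7 is the degree-7 chord of F# minor, so it is the borrowed bVII7.

bVII7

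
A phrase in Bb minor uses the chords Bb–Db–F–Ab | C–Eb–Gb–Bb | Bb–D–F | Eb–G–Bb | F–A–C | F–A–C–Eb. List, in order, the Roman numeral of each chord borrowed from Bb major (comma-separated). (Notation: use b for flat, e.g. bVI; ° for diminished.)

In Bb minor (with V from harmonic minor) the diatonic chords are Bbm, Cdim, Db, Ebm, F, Gb, Ab. Bb–Db–F–Ab = Bbm7, C–Eb–Gb–Bb = Cm7b5, F–A–C = F and F–A–C–Eb = F7 all belong to that set. Bb–D–F doesn't fit — on degree 1 Bb minor would have Bbm (i). Bb is the degree-1 chord of Bb major, so it is the borrowed I. Eb–G–Bb doesn't fit — on degree 4 Bb minor would have Ebm (iv). Eb is the degree-4 chord of Bb major, so it is the borrowed IV.

I, IV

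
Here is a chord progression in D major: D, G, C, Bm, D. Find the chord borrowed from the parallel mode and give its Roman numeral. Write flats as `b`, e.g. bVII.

bVII

In D major the diatonic chords are D, Em, F#m, G, A, Bm, C#dim. D, G and Bm all belong to that set. C (C–E–G) is not: scale degree 7 in D major carries C#dim (vii°). In D minor the chord on that degree is C, so here it functions as bVII, borrowed from the parallel minor.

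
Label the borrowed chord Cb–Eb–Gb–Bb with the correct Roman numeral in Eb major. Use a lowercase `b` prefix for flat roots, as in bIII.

bVImaj7

Cb is the lowered form of scale degree 6 in Eb major (the diatonic degree 6 is C). The diatonic chord on degree 6 would be Cm (vi), but Cb–Eb–Gb–Bb is the major-seventh chord from Eb minor. As a borrowed chord it is labeled bVImaj7.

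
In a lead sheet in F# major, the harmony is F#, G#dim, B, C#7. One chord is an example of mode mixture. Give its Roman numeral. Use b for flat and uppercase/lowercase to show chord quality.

ii°

The diatonic triads in F# major are F#, G#m, A#m, B, C#, D#m, E#dim. F#, B and C#7 are all diatonic. G#dim (G#–B–D) doesn't fit — on degree 2 F# major would have G#m (ii). G#dim is the degree-2 chord of F# minor, so it is the borrowed ii°.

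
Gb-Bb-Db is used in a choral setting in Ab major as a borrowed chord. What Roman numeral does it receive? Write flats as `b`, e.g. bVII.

In Ab major scale degree 7 is G; Gb is its lowered form, from Ab minor. Diatonically Ab major has Gdim (vii°) on that degree; Gb–Bb–Db is instead the major chord native to Ab minor, so it takes the label bVII.

bVII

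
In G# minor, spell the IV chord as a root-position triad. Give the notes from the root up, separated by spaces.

C# E# G#

IV is built on scale degree 4, which is C# in both G# minor and its parallel. Building the major chord from the parallel major on C#: C#–E#–G#.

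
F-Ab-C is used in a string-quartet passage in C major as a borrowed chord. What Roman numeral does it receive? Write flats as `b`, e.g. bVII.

iv

The root F is the diatonic 4th degree of C major; the borrowing shows in the chord quality. F–Ab–C is a minor chord — the form found in C minor, not the diatonic IV (F). Borrowed into C major it is written iv.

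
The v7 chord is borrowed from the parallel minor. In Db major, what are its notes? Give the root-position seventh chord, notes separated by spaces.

Ab Cb Eb Gb

v7 is built on scale degree 5, which is Ab in both Db major and its parallel. In Db minor the chord on Ab is Ab–Cb–Eb–Gb.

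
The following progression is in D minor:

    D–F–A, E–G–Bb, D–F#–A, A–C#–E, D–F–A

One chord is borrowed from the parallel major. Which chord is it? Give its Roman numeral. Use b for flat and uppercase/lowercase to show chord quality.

The diatonic triads in D minor (with V from harmonic minor) are Dm, Edim, F, Gm, A, Bb, C. D–F–A = Dm, E–G–Bb = Edim and A–C#–E = A are all diatonic. But D–F#–A is foreign: the diatonic i on degree 1 is Dm, whereas D comes from D major. It is labeled I.

I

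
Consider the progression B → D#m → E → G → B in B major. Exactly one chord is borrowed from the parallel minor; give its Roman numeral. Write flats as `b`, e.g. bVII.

bVI

B major has the diatonic set B, C#m, D#m, E, F#, G#m, A#dim. Of the given chords, B, D#m and E are diatonic. G (G–B–D) doesn't fit — on degree 6 B major would have G#m (vi). G is the degree-6 chord of B minor, so it is the borrowed bVI.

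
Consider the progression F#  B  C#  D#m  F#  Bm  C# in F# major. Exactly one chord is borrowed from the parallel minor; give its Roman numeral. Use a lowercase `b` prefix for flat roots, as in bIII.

iv

F# major has the diatonic set F#, G#m, A#m, B, C#, D#m, E#dim. F#, B, C# and D#m are all diatonic. But Bm (B–D–F#) is foreign: the diatonic IV on degree 4 is B, whereas Bm comes from F# minor. It is labeled iv.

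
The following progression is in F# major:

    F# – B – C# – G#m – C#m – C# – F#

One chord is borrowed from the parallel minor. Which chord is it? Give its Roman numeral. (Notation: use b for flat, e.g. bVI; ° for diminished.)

v

The diatonic triads in F# major are F#, G#m, A#m, B, C#, D#m, E#dim. F#, B, C# and G#m are all diatonic. C#m (C#–E–G#) doesn't fit — on degree 5 F# major would have C# (V). C#m is the degree-5 chord of F# minor, so it is the borrowed v.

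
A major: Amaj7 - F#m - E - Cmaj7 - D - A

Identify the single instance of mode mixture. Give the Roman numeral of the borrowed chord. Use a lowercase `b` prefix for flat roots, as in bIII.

The diatonic triads in A major are A, Bm, C#m, D, E, F#m, G#dim. Of the given chords, Amaj7, F#m, E, D and A are diatonic. Cmaj7 (C–E–G–B) doesn't fit — on degree 3 A major would have C#m (iii). Cmaj7 is the degree-3 chord of A minor, so it is the borrowed bIIImaj7.

bIIImaj7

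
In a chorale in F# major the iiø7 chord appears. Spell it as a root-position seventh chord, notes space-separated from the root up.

The root, G#, is scale degree 2 — the same note in F# major and F# minor; only the chord quality changes. Stacking thirds in F# minor on G# gives G#–B–D–F#.

G# B D F#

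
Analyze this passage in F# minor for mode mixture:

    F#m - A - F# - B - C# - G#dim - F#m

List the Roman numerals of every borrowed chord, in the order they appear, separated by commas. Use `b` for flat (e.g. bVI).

The diatonic triads in F# minor (with V from harmonic minor) are F#m, G#dim, A, Bm, C#, D, E. Of the given chords, F#m, A, C# and G#dim are diatonic. F# (F#–A#–C#) is not: scale degree 1 in F# minor carries F#m (i). In F# major the chord on that degree is F#, so here it functions as I, borrowed from the parallel major. B (B–D#–F#) doesn't fit — on degree 4 F# minor would have Bm (iv). B is the degree-4 chord of F# major, so it is the borrowed IV.

I, IV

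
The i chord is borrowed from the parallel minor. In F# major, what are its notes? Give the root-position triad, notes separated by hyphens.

The root, F#, is scale degree 1 — the same note in F# major and F# minor; only the chord quality changes. Stacking thirds in F# minor on F# gives F#–A–C#.

F#-A-C#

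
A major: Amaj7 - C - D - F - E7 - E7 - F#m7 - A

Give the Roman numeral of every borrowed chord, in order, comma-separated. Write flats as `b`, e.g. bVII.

In A major the diatonic chords are A, Bm, C#m, D, E, F#m, G#dim. Amaj7, D, E7, F#m7 and A are all diatonic. But C (C–E–G) is foreign: the diatonic iii on degree 3 is C#m, whereas C comes from A minor. It is labeled bIII. But F (F–A–C) is foreign: the diatonic vi on degree 6 is F#m, whereas F comes from A minor. It is labeled bVI.

bIII, bVI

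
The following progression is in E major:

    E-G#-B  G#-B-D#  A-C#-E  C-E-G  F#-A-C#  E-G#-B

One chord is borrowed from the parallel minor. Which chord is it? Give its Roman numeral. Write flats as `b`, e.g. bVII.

bVI

The diatonic triads in E major are E, F#m, G#m, A, B, C#m, D#dim. E–G#–B = E, G#–B–D# = G#m, A–C#–E = A and F#–A–C# = F#m are all diatonic. C–E–G doesn't fit — on degree 6 E major would have C#m (vi). C is the degree-6 chord of E minor, so it is the borrowed bVI.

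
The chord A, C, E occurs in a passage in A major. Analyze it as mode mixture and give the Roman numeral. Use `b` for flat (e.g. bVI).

i

The root A is the diatonic 1st degree of A major; the borrowing shows in the chord quality. A–C–E is a minor chord — the form found in A minor, not the diatonic I (A). Borrowed into A major it is written i.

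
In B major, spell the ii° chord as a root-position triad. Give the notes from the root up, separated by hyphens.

The root, C#, is scale degree 2 — the same note in B major and B minor; only the chord quality changes. In B minor the chord on C# is C#–E–G.

C#-E-G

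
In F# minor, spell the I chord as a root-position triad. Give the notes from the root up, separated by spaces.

F# A# C#

The root, F#, is scale degree 1 — the same note in F# minor and F# major; only the chord quality changes. Stacking thirds in F# major on F# gives F#–A#–C#.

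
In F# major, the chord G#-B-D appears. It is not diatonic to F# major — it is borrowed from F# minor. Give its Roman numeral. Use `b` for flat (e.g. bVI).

ii°

G# is scale degree 2 in F# major. G#–B–D is a diminished chord — the form found in F# minor, not the diatonic ii (G#m). Borrowed into F# major it is written ii°.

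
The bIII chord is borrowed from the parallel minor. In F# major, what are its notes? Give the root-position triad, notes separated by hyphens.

Scale degree 3 in F# major is A#. bIII uses the lowered form, A, taken from F# minor. Building the major chord from the parallel minor on A: A–C#–E.

A-C#-E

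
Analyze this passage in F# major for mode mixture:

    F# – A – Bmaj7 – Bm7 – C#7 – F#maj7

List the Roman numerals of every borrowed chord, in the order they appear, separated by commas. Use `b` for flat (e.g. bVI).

bIII, iv7

The diatonic triads in F# major are F#, G#m, A#m, B, C#, D#m, E#dim. Of the given chords, F#, Bmaj7, C#7 and F#maj7 are diatonic. A (A–C#–E) doesn't fit — on degree 3 F# major would have A#m (iii). A is the degree-3 chord of F# minor, so it is the borrowed bIII. Bm7 (B–D–F#–A) is not: scale degree 4 in F# major carries B (IV). In F# minor the chord on that degree is Bm7, so here it functions as iv7, borrowed from the parallel minor.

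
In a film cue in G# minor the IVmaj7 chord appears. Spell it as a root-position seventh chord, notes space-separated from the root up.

C# E# G# B#

The root, C#, is scale degree 4 — the same note in G# minor and G# major; only the chord quality changes. Building the major-seventh chord from the parallel major on C#: C#–E#–G#–B#.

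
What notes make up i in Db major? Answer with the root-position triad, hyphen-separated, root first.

Db-Fb-Ab

The root, Db, is scale degree 1 — the same note in Db major and Db minor; only the chord quality changes. Building the minor chord from the parallel minor on Db: Db–Fb–Ab.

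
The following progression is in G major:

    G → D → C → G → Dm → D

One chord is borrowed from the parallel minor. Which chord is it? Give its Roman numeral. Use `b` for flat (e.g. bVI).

The diatonic triads in G major are G, Am, Bm, C, D, Em, F#dim. G, D and C all belong to that set. But Dm (D–F–A) is foreign: the diatonic V on degree 5 is D, whereas Dm comes from G minor. It is labeled v.

v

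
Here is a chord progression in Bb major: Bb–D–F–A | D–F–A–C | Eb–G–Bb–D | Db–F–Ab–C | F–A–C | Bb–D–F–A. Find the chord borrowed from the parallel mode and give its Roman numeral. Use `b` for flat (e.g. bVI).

bIIImaj7

Bb major has the diatonic set Bb, Cm, Dm, Eb, F, Gm, Adim. Bb–D–F–A = Bbmaj7, D–F–A–C = Dm7, Eb–G–Bb–D = Ebmaj7 and F–A–C = F are all diatonic. But Db–F–Ab–C is foreign: the diatonic iii on degree 3 is Dm, whereas Dbmaj7 comes from Bb minor. It is labeled bIIImaj7.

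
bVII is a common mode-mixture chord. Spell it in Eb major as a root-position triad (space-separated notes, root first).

Db F Ab

The root of bVII is the lowered 7th degree: D becomes Db. Stacking thirds in Eb minor on Db gives Db–F–Ab.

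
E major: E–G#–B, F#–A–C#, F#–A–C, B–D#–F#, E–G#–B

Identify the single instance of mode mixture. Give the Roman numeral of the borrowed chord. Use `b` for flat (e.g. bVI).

ii°

E major has the diatonic set E, F#m, G#m, A, B, C#m, D#dim. E–G#–B = E, F#–A–C# = F#m and B–D#–F# = B all belong to that set. F#–A–C doesn't fit — on degree 2 E major would have F#m (ii). F#dim is the degree-2 chord of E minor, so it is the borrowed ii°.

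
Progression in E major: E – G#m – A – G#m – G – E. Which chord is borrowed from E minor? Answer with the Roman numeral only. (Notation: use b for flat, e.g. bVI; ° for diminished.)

In E major the diatonic chords are E, F#m, G#m, A, B, C#m, D#dim. E, G#m and A all belong to that set. G (G–B–D) doesn't fit — on degree 3 E major would have G#m (iii). G is the degree-3 chord of E minor, so it is the borrowed bIII.

bIII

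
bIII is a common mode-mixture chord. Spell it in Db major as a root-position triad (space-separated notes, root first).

Fb Ab Cb

bIII is built on the lowered scale degree 3. In Db major degree 3 is F; lowered it becomes Fb. Building the major chord from the parallel minor on Fb: Fb–Ab–Cb.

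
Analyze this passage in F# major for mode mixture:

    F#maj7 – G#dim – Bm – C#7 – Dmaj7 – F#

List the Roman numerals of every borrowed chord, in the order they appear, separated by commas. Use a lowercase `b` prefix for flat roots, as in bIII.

ii°, iv, bVImaj7

The diatonic triads in F# major are F#, G#m, A#m, B, C#, D#m, E#dim. F#maj7, C#7 and F# are all diatonic. G#dim (G#–B–D) doesn't fit — on degree 2 F# major would have G#m (ii). G#dim is the degree-2 chord of F# minor, so it is the borrowed ii°. But Bm (B–D–F#) is foreign: the diatonic IV on degree 4 is B, whereas Bm comes from F# minor. It is labeled iv. But Dmaj7 (D–F#–A–C#) is foreign: the diatonic vi on degree 6 is D#m, whereas Dmaj7 comes from F# minor. It is labeled bVImaj7.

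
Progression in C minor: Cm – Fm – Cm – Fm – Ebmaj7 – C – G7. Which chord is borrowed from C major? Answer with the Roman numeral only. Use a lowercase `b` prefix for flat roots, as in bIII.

In C minor (with V from harmonic minor) the diatonic chords are Cm, Ddim, Eb, Fm, G, Ab, Bb. Of the given chords, Cm, Fm, Ebmaj7 and G7 are diatonic. C (C–E–G) doesn't fit — on degree 1 C minor would have Cm (i). C is the degree-1 chord of C major, so it is the borrowed I.

I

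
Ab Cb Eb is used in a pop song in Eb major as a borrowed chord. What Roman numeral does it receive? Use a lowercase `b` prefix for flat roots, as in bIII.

iv

The root Ab is the diatonic 4th degree of Eb major; the borrowing shows in the chord quality. The diatonic chord on degree 4 would be Ab (IV), but Ab–Cb–Eb is the minor chord from Eb minor. As a borrowed chord it is labeled iv.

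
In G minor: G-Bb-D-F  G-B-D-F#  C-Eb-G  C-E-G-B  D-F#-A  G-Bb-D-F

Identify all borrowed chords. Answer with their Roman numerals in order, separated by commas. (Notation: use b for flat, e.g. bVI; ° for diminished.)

The diatonic triads in G minor (with V from harmonic minor) are Gm, Adim, Bb, Cm, D, Eb, F. Of the given chords, G–Bb–D–F = Gm7, C–Eb–G = Cm and D–F#–A = D are diatonic. G–B–D–F# is not: scale degree 1 in G minor carries Gm (i). In G major the chord on that degree is Gmaj7, so here it functions as Imaj7, borrowed from the parallel major. C–E–G–B is not: scale degree 4 in G minor carries Cm (iv). In G major the chord on that degree is Cmaj7, so here it functions as IVmaj7, borrowed from the parallel major.

Imaj7, IVmaj7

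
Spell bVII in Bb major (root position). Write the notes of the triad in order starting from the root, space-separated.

The root of bVII is the lowered 7th degree: A becomes Ab. Stacking thirds in Bb minor on Ab gives Ab–C–Eb.

Ab C Eb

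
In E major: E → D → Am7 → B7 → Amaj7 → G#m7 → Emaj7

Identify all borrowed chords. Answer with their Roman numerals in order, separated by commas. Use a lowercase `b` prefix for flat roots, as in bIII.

bVII, iv7

The diatonic triads in E major are E, F#m, G#m, A, B, C#m, D#dim. E, B7, Amaj7, G#m7 and Emaj7 all belong to that set. D (D–F#–A) doesn't fit — on degree 7 E major would have D#dim (vii°). D is the degree-7 chord of E minor, so it is the borrowed bVII. Am7 (A–C–E–G) is not: scale degree 4 in E major carries A (IV). In E minor the chord on that degree is Am7, so here it functions as iv7, borrowed from the parallel minor.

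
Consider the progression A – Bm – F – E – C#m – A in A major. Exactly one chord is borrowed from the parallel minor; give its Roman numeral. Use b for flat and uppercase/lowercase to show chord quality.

bVI

The diatonic triads in A major are A, Bm, C#m, D, E, F#m, G#dim. A, Bm, E and C#m are all diatonic. F (F–A–C) doesn't fit — on degree 6 A major would have F#m (vi). F is the degree-6 chord of A minor, so it is the borrowed bVI.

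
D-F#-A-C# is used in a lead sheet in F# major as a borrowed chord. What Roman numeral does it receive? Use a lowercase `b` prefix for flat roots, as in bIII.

bVImaj7

In F# major scale degree 6 is D#; D is its lowered form, from F# minor. Diatonically F# major has D#m (vi) on that degree; D–F#–A–C# is instead the major-seventh chord native to F# minor, so it takes the label bVImaj7.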